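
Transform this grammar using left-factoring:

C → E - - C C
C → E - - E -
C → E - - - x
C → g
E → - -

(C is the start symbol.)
C → E - - C'
C' → C C
C' → E -
C' → - x
C → g
E → - -

Left-factoring transforms A → αβ₁ | αβ₂ into A → αA' and A' → β₁ | β₂
(α is the longest common prefix among the alternatives). Repeat until
no nonterminal has two alternatives with a common prefix.

Round 1: C has alternatives sharing prefix 'E - -'. Introduce C': C → E - - C'
  Add: C' → C C
  Add: C' → E -
  Add: C' → - x

No remaining common prefixes — done.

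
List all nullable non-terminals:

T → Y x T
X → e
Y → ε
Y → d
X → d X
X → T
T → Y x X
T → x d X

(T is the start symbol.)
{ 'Y' }

A non-terminal is nullable if it can derive ε (the empty string): either it has an ε-production, or it has a production whose right-hand side consists entirely of nullable non-terminals.

ε-productions: Y → ε
So Y is immediately nullable.
No further non-terminal can be added: every production for the remaining non-terminals contains a terminal or a non-nullable non-terminal.
Nullable = { 'Y' }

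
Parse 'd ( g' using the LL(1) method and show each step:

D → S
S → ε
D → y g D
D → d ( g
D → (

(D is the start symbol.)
Stack is shown with the top on the left.

Stack    Input    Action
------------------------
D $      d ( g $  output D → d ( g
d ( g $  d ( g $  match 'd'
( g $    ( g $    match '('
g $      g $      match 'g'
$        $        accept

The string is accepted.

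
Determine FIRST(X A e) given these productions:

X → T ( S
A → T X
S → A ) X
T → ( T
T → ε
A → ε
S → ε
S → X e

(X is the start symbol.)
{ '(' }

FIRST sets of the non-terminals involved (from the grammar, by fixed-point iteration):
  FIRST(X) = { '(' }

To compute FIRST(X A e), process the symbols left to right:
Symbol X is a non-terminal. Add FIRST(X) \ {ε} = { '(' }
X is not nullable (ε ∉ FIRST(X)), so stop here.
FIRST(X A e) = { '(' }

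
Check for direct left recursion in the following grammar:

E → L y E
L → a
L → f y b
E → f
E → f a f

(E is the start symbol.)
E → L y E: starts with L
L → a: starts with a
L → f y b: starts with f
E → f: starts with f
E → f a f: starts with f

No direct left recursion found.

Answer: No direct left recursion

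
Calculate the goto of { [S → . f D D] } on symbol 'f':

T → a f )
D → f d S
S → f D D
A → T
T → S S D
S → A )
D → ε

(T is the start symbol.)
{ [D → . f d S], [D → .], [S → f . D D] }

GOTO(I, 'f') = CLOSURE({ [A → αX.β] : [A → α.Xβ] ∈ I, X = 'f' })

Items with dot before 'f', with the dot advanced:
  [S → . f D D] → [S → f . D D]
Closure of the advanced items:
  [S → f . D D] has the dot before D: add [D → . f d S], [D → .]

GOTO = { [D → . f d S], [D → .], [S → f . D D] }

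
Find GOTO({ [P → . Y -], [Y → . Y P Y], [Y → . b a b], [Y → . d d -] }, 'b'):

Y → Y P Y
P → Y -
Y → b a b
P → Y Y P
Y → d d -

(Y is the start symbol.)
GOTO(I, 'b') = CLOSURE({ [A → αX.β] : [A → α.Xβ] ∈ I, X = 'b' })

Items with dot before 'b', with the dot advanced:
  [Y → . b a b] → [Y → b . a b]
Closure adds nothing (no advanced item has the dot before a non-terminal).

GOTO = { [Y → b . a b] }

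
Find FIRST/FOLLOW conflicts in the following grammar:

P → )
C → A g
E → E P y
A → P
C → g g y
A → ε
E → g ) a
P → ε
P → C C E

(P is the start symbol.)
Yes. P → C C E with FOLLOW(P) on { 'g' }; A → P with FOLLOW(A) on { 'g' }

A FIRST/FOLLOW conflict occurs when a non-terminal N has a nullable alternative N → β (β ⇒* ε) and another alternative N → α with FIRST(α) ∩ FOLLOW(N) ≠ ∅: on such a lookahead the parser cannot decide between expanding α and letting N vanish via β.

Nullable non-terminals: A, P.
FIRST sets used below: FIRST(P) = { ')', 'g', ε }, FIRST(C) = { ')', 'g' }

A: nullable alternative(s) A → P, A → ε; FOLLOW(A) = { 'g' }
  A → P: FIRST \ {ε} = { ')', 'g' } — overlaps FOLLOW(A) on { 'g' }: CONFLICT
  A → ε: FIRST \ {ε} = { } — disjoint from FOLLOW(A)

P: nullable alternative(s) P → ε; FOLLOW(P) = { $, 'g', 'y' }
  P → ): FIRST \ {ε} = { ')' } — disjoint from FOLLOW(P)
  P → ε: FIRST \ {ε} = { } — this is the only nullable alternative, skip
  P → C C E: FIRST \ {ε} = { ')', 'g' } — overlaps FOLLOW(P) on { 'g' }: CONFLICT

C, E have no nullable alternative, so no FIRST/FOLLOW check is needed there.

So the grammar has 2 FIRST/FOLLOW conflicts (marked CONFLICT above).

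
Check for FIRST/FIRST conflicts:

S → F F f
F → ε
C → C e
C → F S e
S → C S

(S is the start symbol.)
Yes. S → F F f / S → C S on { 'f' }; C → C e / C → F S e on { 'f' }

A FIRST/FIRST conflict occurs when two productions N → α and N → β for the same non-terminal have FIRST(α) ∩ FIRST(β) ≠ ∅ (with ε ∈ FIRST of a nullable right-hand side, so two nullable alternatives also conflict).

FIRST sets of the non-terminals at (or reachable through a nullable prefix from) the front of some alternative:
  FIRST(F) = { ε }
  FIRST(C) = { 'f' }
  FIRST(S) = { 'f' }

Productions for S:
  S → F F f: FIRST = { 'f' }
  S → C S: FIRST = { 'f' }
Productions for C:
  C → C e: FIRST = { 'f' }
  C → F S e: FIRST = { 'f' }
F has only one production, so no FIRST/FIRST conflict is possible there.

Conflict for S: S → F F f and S → C S
  Overlap: { 'f' }
Conflict for C: C → C e and C → F S e
  Overlap: { 'f' }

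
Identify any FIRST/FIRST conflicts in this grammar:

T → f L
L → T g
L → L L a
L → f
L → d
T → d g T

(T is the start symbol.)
Yes. L → T g / L → L L a on { 'd', 'f' }; L → T g / L → f on { 'f' }; L → T g / L → d on { 'd' }; L → L L a / L → f on { 'f' }; L → L L a / L → d on { 'd' }

A FIRST/FIRST conflict occurs when two productions N → α and N → β for the same non-terminal have FIRST(α) ∩ FIRST(β) ≠ ∅ (with ε ∈ FIRST of a nullable right-hand side, so two nullable alternatives also conflict).

FIRST sets of the non-terminals at (or reachable through a nullable prefix from) the front of some alternative:
  FIRST(T) = { 'd', 'f' }
  FIRST(L) = { 'd', 'f' }

Productions for T:
  T → f L: FIRST = { 'f' }
  T → d g T: FIRST = { 'd' }
Productions for L:
  L → T g: FIRST = { 'd', 'f' }
  L → L L a: FIRST = { 'd', 'f' }
  L → f: FIRST = { 'f' }
  L → d: FIRST = { 'd' }

Conflict for L: L → T g and L → L L a
  Overlap: { 'd', 'f' }
Conflict for L: L → T g and L → f
  Overlap: { 'f' }
Conflict for L: L → T g and L → d
  Overlap: { 'd' }
Conflict for L: L → L L a and L → f
  Overlap: { 'f' }
Conflict for L: L → L L a and L → d
  Overlap: { 'd' }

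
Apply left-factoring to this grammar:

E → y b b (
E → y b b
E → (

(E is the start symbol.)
E → y b b E'
E' → (
E' → ε
E → (

Left-factoring transforms A → αβ₁ | αβ₂ into A → αA' and A' → β₁ | β₂
(α is the longest common prefix among the alternatives). Repeat until
no nonterminal has two alternatives with a common prefix.

Round 1: E has alternatives sharing prefix 'y b b'. Introduce E': E → y b b E'
  Add: E' → (
  Add: E' → ε

No remaining common prefixes — done.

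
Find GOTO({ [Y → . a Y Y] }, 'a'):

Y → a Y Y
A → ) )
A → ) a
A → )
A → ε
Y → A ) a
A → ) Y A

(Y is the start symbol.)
{ [A → . ) )], [A → . ) Y A], [A → . ) a], [A → . )], [A → .], [Y → . A ) a], [Y → . a Y Y], [Y → a . Y Y] }

GOTO(I, 'a') = CLOSURE({ [A → αX.β] : [A → α.Xβ] ∈ I, X = 'a' })

Items with dot before 'a', with the dot advanced:
  [Y → . a Y Y] → [Y → a . Y Y]
Closure of the advanced items:
  [Y → a . Y Y] has the dot before Y: add [Y → . a Y Y], [Y → . A ) a]
  [Y → . A ) a] has the dot before A: add [A → . ) )], [A → . ) a], [A → . )], [A → .], [A → . ) Y A]

GOTO = { [A → . ) )], [A → . ) Y A], [A → . ) a], [A → . )], [A → .], [Y → . A ) a], [Y → . a Y Y], [Y → a . Y Y] }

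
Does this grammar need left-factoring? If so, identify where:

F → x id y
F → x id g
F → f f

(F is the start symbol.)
Yes, F has productions with common prefix 'x id'

Left-factoring is needed when two productions for the same non-terminal
share a common prefix on the right-hand side.

Productions for F:
  F → x id y
  F → x id g
  F → f f

Found common prefix 'x id' in productions for F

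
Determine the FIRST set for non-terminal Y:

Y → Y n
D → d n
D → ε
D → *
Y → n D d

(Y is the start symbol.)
To compute FIRST(Y), examine every production with Y on the left-hand side, reading each right-hand side left to right until a non-nullable symbol is reached.

From Y → Y n:
  - Y is the symbol being defined: contributes nothing new
    Y is not nullable, so stop
From Y → n D d:
  - n is a terminal: add 'n' and stop

Collecting: FIRST(Y) = { 'n' }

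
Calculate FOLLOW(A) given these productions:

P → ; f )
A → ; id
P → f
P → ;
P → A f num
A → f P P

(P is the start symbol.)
To compute FOLLOW(A), find every occurrence of A on a right-hand side N → α A β: add FIRST(β) \ {ε}, and if β is empty or nullable also add FOLLOW(N). Iterate to a fixed point.

In P → A f num: A is followed by f num, add FIRST(f num) \ {ε} = { 'f' }

Taking the union: FOLLOW(A) = { 'f' }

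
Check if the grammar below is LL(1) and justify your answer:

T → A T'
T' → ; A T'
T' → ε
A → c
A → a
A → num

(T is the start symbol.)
Relevant sets:
  FOLLOW(T') = { $ }

For T':
  PREDICT(T' → ';' A T') = { ';' }
  PREDICT(T' → ε) = { $ }
For A:
  PREDICT(A → c) = { 'c' }
  PREDICT(A → a) = { 'a' }
  PREDICT(A → num) = { 'num' }
T has a single production, so nothing to check there.

All predict sets are disjoint. The grammar IS LL(1).

Answer: Yes, the grammar is LL(1).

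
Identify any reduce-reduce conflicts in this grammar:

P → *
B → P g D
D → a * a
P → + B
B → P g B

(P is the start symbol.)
Augment with P' → P and build the canonical LR(0) collection (I0 = CLOSURE({[P' → . P]}), then GOTO on every symbol after a dot until no new states appear). It has 12 states:
  I0: { [P → . *], [P → . + B], [P' → . P] }  — shift
  I1: { [P → * .] }  — reduce
  I2: { [B → . P g B], [B → . P g D], [P → + . B], [P → . *], [P → . + B] }  — shift
  I3: { [P' → P .] }  — accept
  I4: { [P → + B .] }  — reduce
  I5: { [B → P . g B], [B → P . g D] }  — shift
  I6: { [B → . P g B], [B → . P g D], [B → P g . B], [B → P g . D], [D → . a * a], [P → . *], [P → . + B] }  — shift
  I7: { [B → P g B .] }  — reduce
  I8: { [B → P g D .] }  — reduce
  I9: { [D → a . * a] }  — shift
  I10: { [D → a * . a] }  — shift
  I11: { [D → a * a .] }  — reduce

No state contains more than one complete item.

Answer: No reduce-reduce conflicts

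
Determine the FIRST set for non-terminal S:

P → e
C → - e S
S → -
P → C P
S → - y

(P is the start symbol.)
{ '-' }

To compute FIRST(S), examine every production with S on the left-hand side, reading each right-hand side left to right until a non-nullable symbol is reached.

From S → -:
  - '-' is a terminal: add '-' and stop
From S → - y:
  - '-' is a terminal: add '-' and stop

Collecting: FIRST(S) = { '-' }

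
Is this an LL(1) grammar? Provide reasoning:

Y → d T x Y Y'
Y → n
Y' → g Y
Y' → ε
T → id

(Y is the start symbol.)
A grammar is LL(1) if for each non-terminal N with multiple productions, the predict sets of those productions are pairwise disjoint, where PREDICT(N → α) = (FIRST(α) \ {ε}) ∪ (FOLLOW(N) if α ⇒* ε).

Relevant sets:
  FOLLOW(Y') = { $, 'g' }

For Y:
  PREDICT(Y → d T x Y Y') = { 'd' }
  PREDICT(Y → n) = { 'n' }
For Y':
  PREDICT(Y' → g Y) = { 'g' }
  PREDICT(Y' → ε) = { $, 'g' }
T has a single production, so nothing to check there.

Conflict found: Predict set conflict for Y': { 'g' }
The grammar is NOT LL(1).

Answer: No. Predict set conflict for Y': { 'g' }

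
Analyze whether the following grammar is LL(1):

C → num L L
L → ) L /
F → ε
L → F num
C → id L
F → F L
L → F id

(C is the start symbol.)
No. Predict set conflict for L: { ')' }

A grammar is LL(1) if for each non-terminal N with multiple productions, the predict sets of those productions are pairwise disjoint, where PREDICT(N → α) = (FIRST(α) \ {ε}) ∪ (FOLLOW(N) if α ⇒* ε).

Relevant sets:
  FIRST(F) = { ')', 'id', 'num', ε }
  FIRST(L) = { ')', 'id', 'num' }
  FOLLOW(F) = { ')', 'id', 'num' }

For C:
  PREDICT(C → num L L) = { 'num' }
  PREDICT(C → id L) = { 'id' }
For L:
  PREDICT(L → ')' L '/') = { ')' }
  PREDICT(L → F num) = { ')', 'id', 'num' }
  PREDICT(L → F id) = { ')', 'id', 'num' }
For F:
  PREDICT(F → ε) = { ')', 'id', 'num' }
  PREDICT(F → F L) = { ')', 'id', 'num' }

Conflict found: Predict set conflict for L: { ')' }
The grammar is NOT LL(1).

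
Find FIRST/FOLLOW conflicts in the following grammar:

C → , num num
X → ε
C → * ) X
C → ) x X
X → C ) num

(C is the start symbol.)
Yes. X → C ')' num with FOLLOW(X) on { ')' }

A FIRST/FOLLOW conflict occurs when a non-terminal N has a nullable alternative N → β (β ⇒* ε) and another alternative N → α with FIRST(α) ∩ FOLLOW(N) ≠ ∅: on such a lookahead the parser cannot decide between expanding α and letting N vanish via β.

Nullable non-terminals: X.
FIRST sets used below: FIRST(C) = { ')', '*', ',' }

X: nullable alternative(s) X → ε; FOLLOW(X) = { $, ')' }
  X → ε: FIRST \ {ε} = { } — this is the only nullable alternative, skip
  X → C ) num: FIRST \ {ε} = { ')', '*', ',' } — overlaps FOLLOW(X) on { ')' }: CONFLICT

C has no nullable alternative, so no FIRST/FOLLOW check is needed there.

So the grammar has 1 FIRST/FOLLOW conflict (marked CONFLICT above).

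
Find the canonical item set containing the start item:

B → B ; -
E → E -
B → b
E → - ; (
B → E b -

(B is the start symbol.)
{ [B → . B ; -], [B → . E b -], [B → . b], [B' → . B], [E → . - ; (], [E → . E -] }

First, augment the grammar with B' → B
I₀ = CLOSURE({ [B' → . B] }):
  [B' → . B] has the dot before B: add [B → . B ; -], [B → . b], [B → . E b -]
  [B → . E b -] has the dot before E: add [E → . E -], [E → . - ; (]
No further items can be added.

I₀ = { [B → . B ; -], [B → . E b -], [B → . b], [B' → . B], [E → . - ; (], [E → . E -] }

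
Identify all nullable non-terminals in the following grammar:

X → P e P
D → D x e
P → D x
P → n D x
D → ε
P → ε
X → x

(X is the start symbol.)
A non-terminal is nullable if it can derive ε (the empty string): either it has an ε-production, or it has a production whose right-hand side consists entirely of nullable non-terminals.

ε-productions: D → ε, P → ε
So D, P are immediately nullable.
No further non-terminal can be added: every production for the remaining non-terminals contains a terminal or a non-nullable non-terminal.
Nullable = { 'D', 'P' }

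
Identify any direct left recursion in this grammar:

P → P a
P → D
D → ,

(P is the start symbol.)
Direct left recursion occurs when N → N α for some non-terminal N (the right-hand side begins with the left-hand side itself).

P → P a: LEFT RECURSIVE (starts with P)
P → D: starts with D
D → ,: starts with ','

The grammar has direct left recursion on: P.

Answer: Yes, P is left-recursive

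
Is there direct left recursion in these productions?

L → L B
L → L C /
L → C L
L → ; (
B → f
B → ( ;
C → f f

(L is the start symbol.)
L → L B: LEFT RECURSIVE (starts with L)
L → L C /: LEFT RECURSIVE (starts with L)
L → C L: starts with C
L → ; (: starts with ';'
B → f: starts with f
B → ( ;: starts with '('
C → f f: starts with f

The grammar has direct left recursion on: L.

Answer: Yes, L is left-recursive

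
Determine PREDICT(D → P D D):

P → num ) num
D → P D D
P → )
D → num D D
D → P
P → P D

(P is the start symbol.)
PREDICT(D → P D D) = (FIRST(RHS) \ {ε}) ∪ (FOLLOW(D) if ε ∈ FIRST(RHS), i.e. RHS ⇒* ε)
FIRST(P) = { ')', 'num' }
FIRST(P D D) = { ')', 'num' }
ε ∉ FIRST(P D D), so FOLLOW(D) is not added.
PREDICT(D → P D D) = { ')', 'num' }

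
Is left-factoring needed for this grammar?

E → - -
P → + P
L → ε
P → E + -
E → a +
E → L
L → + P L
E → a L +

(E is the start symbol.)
Yes, E has productions with common prefix 'a'

Left-factoring is needed when two productions for the same non-terminal
share a common prefix on the right-hand side.

Productions for E:
  E → - -
  E → a +
  E → L
  E → a L +
Productions for P:
  P → + P
  P → E + -
Productions for L:
  L → ε
  L → + P L

Found common prefix 'a' in productions for E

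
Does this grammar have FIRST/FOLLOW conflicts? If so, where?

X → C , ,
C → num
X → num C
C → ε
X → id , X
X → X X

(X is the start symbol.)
A FIRST/FOLLOW conflict occurs when a non-terminal N has a nullable alternative N → β (β ⇒* ε) and another alternative N → α with FIRST(α) ∩ FOLLOW(N) ≠ ∅: on such a lookahead the parser cannot decide between expanding α and letting N vanish via β.

Nullable non-terminals: C.

C: nullable alternative(s) C → ε; FOLLOW(C) = { $, ',', 'id', 'num' }
  C → num: FIRST \ {ε} = { 'num' } — overlaps FOLLOW(C) on { 'num' }: CONFLICT
  C → ε: FIRST \ {ε} = { } — this is the only nullable alternative, skip

X has no nullable alternative, so no FIRST/FOLLOW check is needed there.

So the grammar has 1 FIRST/FOLLOW conflict (marked CONFLICT above).

Answer: Yes. C → num with FOLLOW(C) on { 'num' }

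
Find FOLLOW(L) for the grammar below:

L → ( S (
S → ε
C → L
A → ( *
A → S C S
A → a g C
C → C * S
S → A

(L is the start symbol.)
{ $, '(', '*', 'a' }

To compute FOLLOW(L), find every occurrence of L on a right-hand side N → α L β: add FIRST(β) \ {ε}, and if β is empty or nullable also add FOLLOW(N). Iterate to a fixed point.

L is the start symbol, so $ ∈ FOLLOW(L).
In C → L: L is at the end, add FOLLOW(C)

The FOLLOW sets referred to above (computed the same way, to a fixed point):
  FOLLOW(C) = { '(', '*', 'a' }

Taking the union: FOLLOW(L) = { $, '(', '*', 'a' }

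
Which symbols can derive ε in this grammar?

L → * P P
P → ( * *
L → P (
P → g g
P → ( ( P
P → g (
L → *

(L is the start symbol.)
None

There are no ε-productions, so no non-terminal can derive ε.
No non-terminals are nullable.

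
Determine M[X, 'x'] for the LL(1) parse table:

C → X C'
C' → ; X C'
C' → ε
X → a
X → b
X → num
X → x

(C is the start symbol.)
X → x

To find M[X, 'x'], we find productions for X where 'x' is in the predict set (PREDICT(N → α) = (FIRST(α) \ {ε}) ∪ (FOLLOW(N) if α ⇒* ε)).

X → a: PREDICT = { 'a' }
X → b: PREDICT = { 'b' }
X → num: PREDICT = { 'num' }
X → x: PREDICT = { 'x' }
  'x' is in predict set, so this production goes in M[X, 'x']

M[X, 'x'] = X → x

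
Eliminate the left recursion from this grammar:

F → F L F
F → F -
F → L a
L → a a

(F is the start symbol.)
F is directly left-recursive. The standard transformation for
  A → A α₁ | ... | A α_m | β₁ | ... | β_n
is
  A  → β₁ A' | ... | β_n A'
  A' → α₁ A' | ... | α_m A' | ε

F → L a becomes F → L a F'
F → F L F becomes F' → L F F'
F → F - becomes F' → - F'
Add F' → ε

Productions for other non-terminals are unchanged:
  L → a a

Resulting grammar:
F → L a F'
F' → L F F'
F' → - F'
F' → ε
L → a a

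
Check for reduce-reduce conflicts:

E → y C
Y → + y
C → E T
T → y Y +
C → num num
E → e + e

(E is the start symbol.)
A reduce-reduce conflict occurs when an LR(0) state has two complete items [A → α .] and [B → β .] — both call for a reduction, and with no lookahead the parser cannot choose between them.

Augment with E' → E and build the canonical LR(0) collection (I0 = CLOSURE({[E' → . E]}), then GOTO on every symbol after a dot until no new states appear). It has 16 states:
  I0: { [E → . e + e], [E → . y C], [E' → . E] }  — shift
  I1: { [E' → E .] }  — accept
  I2: { [E → e . + e] }  — shift
  I3: { [C → . E T], [C → . num num], [E → . e + e], [E → . y C], [E → y . C] }  — shift
  I4: { [E → y C .] }  — reduce
  I5: { [C → E . T], [T → . y Y +] }  — shift
  I6: { [C → num . num] }  — shift
  I7: { [C → num num .] }  — reduce
  I8: { [C → E T .] }  — reduce
  I9: { [T → y . Y +], [Y → . + y] }  — shift
  I10: { [Y → + . y] }  — shift
  I11: { [T → y Y . +] }  — shift
  I12: { [T → y Y + .] }  — reduce
  I13: { [Y → + y .] }  — reduce
  I14: { [E → e + . e] }  — shift
  I15: { [E → e + e .] }  — reduce

No state contains more than one complete item.

Answer: No reduce-reduce conflicts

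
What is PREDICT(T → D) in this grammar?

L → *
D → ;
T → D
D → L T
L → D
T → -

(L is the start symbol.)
PREDICT(T → D) = (FIRST(RHS) \ {ε}) ∪ (FOLLOW(T) if ε ∈ FIRST(RHS), i.e. RHS ⇒* ε)
FIRST(D) = { '*', ';' }
FIRST(D) = { '*', ';' }
ε ∉ FIRST(D), so FOLLOW(T) is not added.
PREDICT(T → D) = { '*', ';' }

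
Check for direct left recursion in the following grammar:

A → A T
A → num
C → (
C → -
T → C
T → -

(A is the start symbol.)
Direct left recursion occurs when N → N α for some non-terminal N (the right-hand side begins with the left-hand side itself).

A → A T: LEFT RECURSIVE (starts with A)
A → num: starts with num
C → (: starts with '('
C → -: starts with '-'
T → C: starts with C
T → -: starts with '-'

The grammar has direct left recursion on: A.

Answer: Yes, A is left-recursive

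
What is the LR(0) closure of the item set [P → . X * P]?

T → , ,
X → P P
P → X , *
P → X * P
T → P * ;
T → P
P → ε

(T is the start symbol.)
Start with: [P → . X * P]
  [P → . X * P] has the dot before X: add [X → . P P]
  [X → . P P] has the dot before P: add [P → . X , *], [P → .]
No further items can be added.

CLOSURE = { [P → . X * P], [P → . X , *], [P → .], [X → . P P] }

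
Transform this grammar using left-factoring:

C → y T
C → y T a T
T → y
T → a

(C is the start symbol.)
Left-factoring transforms A → αβ₁ | αβ₂ into A → αA' and A' → β₁ | β₂
(α is the longest common prefix among the alternatives). Repeat until
no nonterminal has two alternatives with a common prefix.

Round 1: C has alternatives sharing prefix 'y T'. Introduce C': C → y T C'
  Add: C' → ε
  Add: C' → a T

No remaining common prefixes — done.

Resulting grammar:
C → y T C'
C' → ε
C' → a T
T → y
T → a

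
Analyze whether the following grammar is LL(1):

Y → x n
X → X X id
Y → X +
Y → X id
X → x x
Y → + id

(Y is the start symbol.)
No. Predict set conflict for Y: { 'x' }

A grammar is LL(1) if for each non-terminal N with multiple productions, the predict sets of those productions are pairwise disjoint, where PREDICT(N → α) = (FIRST(α) \ {ε}) ∪ (FOLLOW(N) if α ⇒* ε).

Relevant sets:
  FIRST(X) = { 'x' }

For Y:
  PREDICT(Y → x n) = { 'x' }
  PREDICT(Y → X '+') = { 'x' }
  PREDICT(Y → X id) = { 'x' }
  PREDICT(Y → '+' id) = { '+' }
For X:
  PREDICT(X → X X id) = { 'x' }
  PREDICT(X → x x) = { 'x' }

Conflict found: Predict set conflict for Y: { 'x' }
The grammar is NOT LL(1).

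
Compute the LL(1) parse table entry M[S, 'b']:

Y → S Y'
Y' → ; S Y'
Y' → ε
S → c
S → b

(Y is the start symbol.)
S → b

To find M[S, 'b'], we find productions for S where 'b' is in the predict set (PREDICT(N → α) = (FIRST(α) \ {ε}) ∪ (FOLLOW(N) if α ⇒* ε)).

S → c: PREDICT = { 'c' }
S → b: PREDICT = { 'b' }
  'b' is in predict set, so this production goes in M[S, 'b']

M[S, 'b'] = S → b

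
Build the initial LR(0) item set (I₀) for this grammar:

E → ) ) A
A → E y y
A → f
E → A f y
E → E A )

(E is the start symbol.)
First, augment the grammar with E' → E
I₀ = CLOSURE({ [E' → . E] }):
  [E' → . E] has the dot before E: add [E → . ) ) A], [E → . A f y], [E → . E A )]
  [E → . A f y] has the dot before A: add [A → . E y y], [A → . f]
No further items can be added.

I₀ = { [A → . E y y], [A → . f], [E → . ) ) A], [E → . A f y], [E → . E A )], [E' → . E] }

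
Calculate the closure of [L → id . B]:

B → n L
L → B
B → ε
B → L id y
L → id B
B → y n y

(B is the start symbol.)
{ [B → . L id y], [B → . n L], [B → . y n y], [B → .], [L → . B], [L → . id B], [L → id . B] }

To compute CLOSURE, for each item [A → α.Bβ] where B is a non-terminal, add [B → .γ] for all productions B → γ; repeat for the newly added items until nothing changes.

Start with: [L → id . B]
  [L → id . B] has the dot before B: add [B → . n L], [B → .], [B → . L id y], [B → . y n y]
  [B → . L id y] has the dot before L: add [L → . B], [L → . id B]
No further items can be added.

CLOSURE = { [B → . L id y], [B → . n L], [B → . y n y], [B → .], [L → . B], [L → . id B], [L → id . B] }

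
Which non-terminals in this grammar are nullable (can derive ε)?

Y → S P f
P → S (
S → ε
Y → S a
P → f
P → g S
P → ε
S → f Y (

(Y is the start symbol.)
A non-terminal is nullable if it can derive ε (the empty string): either it has an ε-production, or it has a production whose right-hand side consists entirely of nullable non-terminals.

ε-productions: S → ε, P → ε
So S, P are immediately nullable.
No further non-terminal can be added: every production for the remaining non-terminals contains a terminal or a non-nullable non-terminal.
Nullable = { 'P', 'S' }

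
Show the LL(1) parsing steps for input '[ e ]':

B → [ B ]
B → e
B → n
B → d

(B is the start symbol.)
LL(1) parsing maintains a stack (initially the start symbol over $) and the input. At each step: if the stack top is a terminal, match it against the current input token; if it is a non-terminal N, replace it with the RHS of M[N, lookahead] (the unique production whose predict set contains the lookahead).

Stack is shown with the top on the left.

Stack    Input    Action
------------------------
B $      [ e ] $  output B → [ B ]
[ B ] $  [ e ] $  match '['
B ] $    e ] $    output B → e
e ] $    e ] $    match 'e'
] $      ] $      match ']'
$        $        accept

The string is accepted.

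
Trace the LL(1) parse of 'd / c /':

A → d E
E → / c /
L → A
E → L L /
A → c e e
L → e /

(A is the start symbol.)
LL(1) parsing maintains a stack (initially the start symbol over $) and the input. At each step: if the stack top is a terminal, match it against the current input token; if it is a non-terminal N, replace it with the RHS of M[N, lookahead] (the unique production whose predict set contains the lookahead).

Stack is shown with the top on the left.

Stack    Input      Action
--------------------------
A $      d / c / $  output A → d E
d E $    d / c / $  match 'd'
E $      / c / $    output E → / c /
/ c / $  / c / $    match '/'
c / $    c / $      match 'c'
/ $      / $        match '/'
$        $          accept

The string is accepted.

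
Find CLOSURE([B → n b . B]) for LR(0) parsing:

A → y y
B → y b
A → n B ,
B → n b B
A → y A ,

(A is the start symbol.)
{ [B → . n b B], [B → . y b], [B → n b . B] }

To compute CLOSURE, for each item [A → α.Bβ] where B is a non-terminal, add [B → .γ] for all productions B → γ; repeat for the newly added items until nothing changes.

Start with: [B → n b . B]
  [B → n b . B] has the dot before B: add [B → . y b], [B → . n b B]
No further items can be added.

CLOSURE = { [B → . n b B], [B → . y b], [B → n b . B] }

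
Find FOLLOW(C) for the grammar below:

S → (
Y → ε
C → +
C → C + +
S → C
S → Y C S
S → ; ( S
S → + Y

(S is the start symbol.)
{ $, '(', '+', ';' }

To compute FOLLOW(C), find every occurrence of C on a right-hand side N → α C β: add FIRST(β) \ {ε}, and if β is empty or nullable also add FOLLOW(N). Iterate to a fixed point.

In C → C + +: C is followed by '+' '+', add FIRST('+' '+') \ {ε} = { '+' }
In S → C: C is at the end, add FOLLOW(S)
In S → Y C S: C is followed by S, add FIRST(S) \ {ε} = { '(', '+', ';' }

The FOLLOW sets referred to above (computed the same way, to a fixed point):
  FOLLOW(S) = { $ }

Taking the union: FOLLOW(C) = { $, '(', '+', ';' }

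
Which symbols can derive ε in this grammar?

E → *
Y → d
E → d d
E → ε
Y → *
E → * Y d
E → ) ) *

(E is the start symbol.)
{ 'E' }

A non-terminal is nullable if it can derive ε (the empty string): either it has an ε-production, or it has a production whose right-hand side consists entirely of nullable non-terminals.

ε-productions: E → ε
So E is immediately nullable.
No further non-terminal can be added: every production for the remaining non-terminals contains a terminal or a non-nullable non-terminal.
Nullable = { 'E' }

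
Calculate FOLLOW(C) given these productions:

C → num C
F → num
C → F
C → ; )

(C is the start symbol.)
{ $ }

C is the start symbol, so $ ∈ FOLLOW(C).
In C → num C: C is at the end; this adds FOLLOW(C) to itself — nothing new

Taking the union: FOLLOW(C) = { $ }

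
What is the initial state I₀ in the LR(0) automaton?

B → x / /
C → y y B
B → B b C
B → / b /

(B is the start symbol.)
First, augment the grammar with B' → B
I₀ = CLOSURE({ [B' → . B] }):
  [B' → . B] has the dot before B: add [B → . x / /], [B → . B b C], [B → . / b /]
No further items can be added.

I₀ = { [B → . / b /], [B → . B b C], [B → . x / /], [B' → . B] }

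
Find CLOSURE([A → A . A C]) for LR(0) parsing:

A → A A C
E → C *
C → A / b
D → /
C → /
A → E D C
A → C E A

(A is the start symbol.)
{ [A → . A A C], [A → . C E A], [A → . E D C], [A → A . A C], [C → . /], [C → . A / b], [E → . C *] }

Start with: [A → A . A C]
  [A → A . A C] has the dot before A: add [A → . A A C], [A → . E D C], [A → . C E A]
  [A → . E D C] has the dot before E: add [E → . C *]
  [A → . C E A] has the dot before C: add [C → . A / b], [C → . /]
No further items can be added.

CLOSURE = { [A → . A A C], [A → . C E A], [A → . E D C], [A → A . A C], [C → . /], [C → . A / b], [E → . C *] }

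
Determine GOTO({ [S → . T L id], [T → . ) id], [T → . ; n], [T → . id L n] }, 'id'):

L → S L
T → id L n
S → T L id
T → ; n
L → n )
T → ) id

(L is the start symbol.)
GOTO(I, 'id') = CLOSURE({ [A → αX.β] : [A → α.Xβ] ∈ I, X = 'id' })

Items with dot before 'id', with the dot advanced:
  [T → . id L n] → [T → id . L n]
Closure of the advanced items:
  [T → id . L n] has the dot before L: add [L → . S L], [L → . n )]
  [L → . S L] has the dot before S: add [S → . T L id]
  [S → . T L id] has the dot before T: add [T → . id L n], [T → . ; n], [T → . ) id]

GOTO = { [L → . S L], [L → . n )], [S → . T L id], [T → . ) id], [T → . ; n], [T → . id L n], [T → id . L n] }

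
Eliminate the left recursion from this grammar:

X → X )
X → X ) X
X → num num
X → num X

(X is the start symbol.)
X → num num X'
X → num X X'
X' → ) X'
X' → ) X X'
X' → ε

X is directly left-recursive. The standard transformation for
  A → A α₁ | ... | A α_m | β₁ | ... | β_n
is
  A  → β₁ A' | ... | β_n A'
  A' → α₁ A' | ... | α_m A' | ε

X → num num becomes X → num num X'
X → num X becomes X → num X X'
X → X ) becomes X' → ) X'
X → X ) X becomes X' → ) X X'
Add X' → ε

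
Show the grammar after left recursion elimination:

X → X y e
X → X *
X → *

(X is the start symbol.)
X is directly left-recursive. The standard transformation for
  A → A α₁ | ... | A α_m | β₁ | ... | β_n
is
  A  → β₁ A' | ... | β_n A'
  A' → α₁ A' | ... | α_m A' | ε

X → * becomes X → * X'
X → X y e becomes X' → y e X'
X → X * becomes X' → * X'
Add X' → ε

Resulting grammar:
X → * X'
X' → y e X'
X' → * X'
X' → ε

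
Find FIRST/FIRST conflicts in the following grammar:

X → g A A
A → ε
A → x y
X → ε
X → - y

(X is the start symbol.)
Productions for X:
  X → g A A: FIRST = { 'g' }
  X → ε: FIRST = { ε }
  X → - y: FIRST = { '-' }
Productions for A:
  A → ε: FIRST = { ε }
  A → x y: FIRST = { 'x' }

All alternatives of each non-terminal have pairwise disjoint FIRST sets.

Answer: No FIRST/FIRST conflicts.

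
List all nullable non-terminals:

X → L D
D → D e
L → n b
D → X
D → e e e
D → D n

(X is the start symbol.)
None

A non-terminal is nullable if it can derive ε (the empty string): either it has an ε-production, or it has a production whose right-hand side consists entirely of nullable non-terminals.

There are no ε-productions, so no non-terminal can derive ε.
No non-terminals are nullable.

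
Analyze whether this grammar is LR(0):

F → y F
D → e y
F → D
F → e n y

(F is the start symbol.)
Augment with F' → F and build the canonical LR(0) collection (I0 = CLOSURE({[F' → . F]}), then GOTO on every symbol after a dot until no new states appear). It has 9 states:
  I0: { [D → . e y], [F → . D], [F → . e n y], [F → . y F], [F' → . F] }  — shift
  I1: { [F → D .] }  — reduce
  I2: { [F' → F .] }  — accept
  I3: { [D → e . y], [F → e . n y] }  — shift
  I4: { [D → . e y], [F → . D], [F → . e n y], [F → . y F], [F → y . F] }  — shift
  I5: { [F → y F .] }  — reduce
  I6: { [F → e n . y] }  — shift
  I7: { [D → e y .] }  — reduce
  I8: { [F → e n y .] }  — reduce

Every state is either a pure shift/goto state or contains exactly one complete item and nothing to shift — no conflicts. The grammar is LR(0).

Answer: Yes, the grammar is LR(0)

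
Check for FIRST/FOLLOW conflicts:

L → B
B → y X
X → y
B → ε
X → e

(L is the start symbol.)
No FIRST/FOLLOW conflicts.

Nullable non-terminals: B, L.

B: nullable alternative(s) B → ε; FOLLOW(B) = { $ }
  B → y X: FIRST \ {ε} = { 'y' } — disjoint from FOLLOW(B)
  B → ε: FIRST \ {ε} = { } — this is the only nullable alternative, skip
L has a nullable alternative but only one production, so nothing to check.

X has no nullable alternative, so no FIRST/FOLLOW check is needed there.

No FIRST/FOLLOW conflicts found.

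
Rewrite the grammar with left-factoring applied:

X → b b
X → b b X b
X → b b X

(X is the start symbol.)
X → b b X'
X' → ε
X' → X X''
X'' → b
X'' → ε

Left-factoring transforms A → αβ₁ | αβ₂ into A → αA' and A' → β₁ | β₂
(α is the longest common prefix among the alternatives). Repeat until
no nonterminal has two alternatives with a common prefix.

Round 1: X has alternatives sharing prefix 'b b'. Introduce X': X → b b X'
  Add: X' → ε
  Add: X' → X b
  Add: X' → X

Round 2: X' has alternatives sharing prefix 'X'. Introduce X'': X' → X X''
  Add: X'' → b
  Add: X'' → ε

No remaining common prefixes — done.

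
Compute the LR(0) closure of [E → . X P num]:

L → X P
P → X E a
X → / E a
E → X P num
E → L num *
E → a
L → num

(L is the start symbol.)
To compute CLOSURE, for each item [A → α.Bβ] where B is a non-terminal, add [B → .γ] for all productions B → γ; repeat for the newly added items until nothing changes.

Start with: [E → . X P num]
  [E → . X P num] has the dot before X: add [X → . / E a]
No further items can be added.

CLOSURE = { [E → . X P num], [X → . / E a] }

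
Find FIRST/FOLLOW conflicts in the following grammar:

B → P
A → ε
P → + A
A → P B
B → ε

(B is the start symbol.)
Nullable non-terminals: A, B.
FIRST sets used below: FIRST(P) = { '+' }

A: nullable alternative(s) A → ε; FOLLOW(A) = { $, '+' }
  A → ε: FIRST \ {ε} = { } — this is the only nullable alternative, skip
  A → P B: FIRST \ {ε} = { '+' } — overlaps FOLLOW(A) on { '+' }: CONFLICT

B: nullable alternative(s) B → ε; FOLLOW(B) = { $, '+' }
  B → P: FIRST \ {ε} = { '+' } — overlaps FOLLOW(B) on { '+' }: CONFLICT
  B → ε: FIRST \ {ε} = { } — this is the only nullable alternative, skip

P has no nullable alternative, so no FIRST/FOLLOW check is needed there.

So the grammar has 2 FIRST/FOLLOW conflicts (marked CONFLICT above).

Answer: Yes. B → P with FOLLOW(B) on { '+' }; A → P B with FOLLOW(A) on { '+' }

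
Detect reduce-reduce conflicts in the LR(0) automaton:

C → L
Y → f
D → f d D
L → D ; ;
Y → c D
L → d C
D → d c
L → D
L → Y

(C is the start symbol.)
A reduce-reduce conflict occurs when an LR(0) state has two complete items [A → α .] and [B → β .] — both call for a reduction, and with no lookahead the parser cannot choose between them.

Augment with C' → C and build the canonical LR(0) collection (I0 = CLOSURE({[C' → . C]}), then GOTO on every symbol after a dot until no new states appear). It has 18 states:
  I0: { [C → . L], [C' → . C], [D → . d c], [D → . f d D], [L → . D ; ;], [L → . D], [L → . Y], [L → . d C], [Y → . c D], [Y → . f] }  — shift
  I1: { [C' → C .] }  — accept
  I2: { [L → D . ; ;], [L → D .] }  — shift, reduce
  I3: { [C → L .] }  — reduce
  I4: { [L → Y .] }  — reduce
  I5: { [D → . d c], [D → . f d D], [Y → c . D] }  — shift
  I6: { [C → . L], [D → . d c], [D → . f d D], [D → d . c], [L → . D ; ;], [L → . D], [L → . Y], [L → . d C], [L → d . C], [Y → . c D], [Y → . f] }  — shift
  I7: { [D → f . d D], [Y → f .] }  — shift, reduce
  I8: { [D → . d c], [D → . f d D], [D → f d . D] }  — shift
  I9: { [D → f d D .] }  — reduce
  I10: { [D → d . c] }  — shift
  I11: { [D → f . d D] }  — shift
  I12: { [D → d c .] }  — reduce
  I13: { [L → d C .] }  — reduce
  I14: { [D → . d c], [D → . f d D], [D → d c .], [Y → c . D] }  — shift, reduce
  I15: { [Y → c D .] }  — reduce
  I16: { [L → D ; . ;] }  — shift
  I17: { [L → D ; ; .] }  — reduce

No state contains more than one complete item.

Answer: No reduce-reduce conflicts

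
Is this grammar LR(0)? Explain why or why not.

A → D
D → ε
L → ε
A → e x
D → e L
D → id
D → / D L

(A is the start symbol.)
No. Shift-reduce conflict between [D → .] and [A → . e x]

Augment with A' → A and build the canonical LR(0) collection (I0 = CLOSURE({[A' → . A]}), then GOTO on every symbol after a dot until no new states appear). It has 11 states:
  I0: { [A → . D], [A → . e x], [A' → . A], [D → . / D L], [D → . e L], [D → . id], [D → .] }  — shift, reduce
  I1: { [D → . / D L], [D → . e L], [D → . id], [D → .], [D → / . D L] }  — shift, reduce
  I2: { [A' → A .] }  — accept
  I3: { [A → D .] }  — reduce
  I4: { [A → e . x], [D → e . L], [L → .] }  — shift, reduce
  I5: { [D → id .] }  — reduce
  I6: { [D → e L .] }  — reduce
  I7: { [A → e x .] }  — reduce
  I8: { [D → / D . L], [L → .] }  — reduce
  I9: { [D → e . L], [L → .] }  — reduce
  I10: { [D → / D L .] }  — reduce

Conflict in state I0:
  Shift-reduce conflict between [D → .] and [A → . e x]
So the grammar is NOT LR(0).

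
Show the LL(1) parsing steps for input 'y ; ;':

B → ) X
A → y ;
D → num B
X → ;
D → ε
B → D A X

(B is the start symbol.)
LL(1) parsing maintains a stack (initially the start symbol over $) and the input. At each step: if the stack top is a terminal, match it against the current input token; if it is a non-terminal N, replace it with the RHS of M[N, lookahead] (the unique production whose predict set contains the lookahead).

Stack is shown with the top on the left.

Stack    Input    Action
------------------------
B $      y ; ; $  output B → D A X
D A X $  y ; ; $  output D → ε
A X $    y ; ; $  output A → y ;
y ; X $  y ; ; $  match 'y'
; X $    ; ; $    match ';'
X $      ; $      output X → ;
; $      ; $      match ';'
$        $        accept

The string is accepted.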